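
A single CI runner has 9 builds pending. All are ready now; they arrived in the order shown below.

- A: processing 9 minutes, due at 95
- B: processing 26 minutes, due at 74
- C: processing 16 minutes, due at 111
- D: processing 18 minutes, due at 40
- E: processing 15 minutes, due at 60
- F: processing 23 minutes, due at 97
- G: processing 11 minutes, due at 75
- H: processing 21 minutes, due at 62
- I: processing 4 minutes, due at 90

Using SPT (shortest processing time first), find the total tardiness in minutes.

154

SPT (increasing processing time): I A G E C D H F B.
I: 0→4, due 90, tardiness 0
A: 4→13, due 95, tardiness 0
G: 13→24, due 75, tardiness 0
E: 24→39, due 60, tardiness 0
C: 39→55, due 111, tardiness 0
D: 55→73, due 40, tardiness 33
H: 73→94, due 62, tardiness 32
F: 94→117, due 97, tardiness 20
B: 117→143, due 74, tardiness 69
Sum = 0+0+0+0+0+33+32+20+69 = 154.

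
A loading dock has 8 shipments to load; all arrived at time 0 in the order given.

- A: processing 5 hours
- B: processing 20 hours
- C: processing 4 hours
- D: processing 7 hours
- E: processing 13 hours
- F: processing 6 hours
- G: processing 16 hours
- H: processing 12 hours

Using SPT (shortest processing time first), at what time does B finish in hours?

SPT (increasing processing time): C A F D H E G B.
C: 0→4
A: 4→9
F: 9→15
D: 15→22
H: 22→34
E: 34→47
G: 47→63
B: 63→83

83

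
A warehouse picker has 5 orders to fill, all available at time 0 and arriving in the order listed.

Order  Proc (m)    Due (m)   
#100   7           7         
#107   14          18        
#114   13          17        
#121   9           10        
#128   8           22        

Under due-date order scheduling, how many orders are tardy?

EDD (increasing due date): #100 #121 #114 #107 #128.
#100: 0→7, due 7, tardiness 0
#121: 7→16, due 10, tardiness 6
#114: 16→29, due 17, tardiness 12
#107: 29→43, due 18, tardiness 25
#128: 43→51, due 22, tardiness 29
Late orders: 4.

4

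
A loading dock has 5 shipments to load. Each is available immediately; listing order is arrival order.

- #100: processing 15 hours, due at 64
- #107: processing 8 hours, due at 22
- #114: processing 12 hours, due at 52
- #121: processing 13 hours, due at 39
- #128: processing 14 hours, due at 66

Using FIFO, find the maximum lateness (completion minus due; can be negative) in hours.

9

FIFO (arrival order): #100 #107 #114 #121 #128.
#100: 0→15, due 64, lateness -49
#107: 15→23, due 22, lateness 1
#114: 23→35, due 52, lateness -17
#121: 35→48, due 39, lateness 9
#128: 48→62, due 66, lateness -4
Maximum = 9.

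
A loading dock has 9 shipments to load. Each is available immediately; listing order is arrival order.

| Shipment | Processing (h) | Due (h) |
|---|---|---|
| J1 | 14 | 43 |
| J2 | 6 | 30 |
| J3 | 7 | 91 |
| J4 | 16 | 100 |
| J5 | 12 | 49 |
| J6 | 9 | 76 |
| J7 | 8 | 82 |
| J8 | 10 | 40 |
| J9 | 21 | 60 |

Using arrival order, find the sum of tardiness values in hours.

FIFO (arrival order): J1 J2 J3 J4 J5 J6 J7 J8 J9.
J1: 0→14, due 43, tardiness 0
J2: 14→20, due 30, tardiness 0
J3: 20→27, due 91, tardiness 0
J4: 27→43, due 100, tardiness 0
J5: 43→55, due 49, tardiness 6
J6: 55→64, due 76, tardiness 0
J7: 64→72, due 82, tardiness 0
J8: 72→82, due 40, tardiness 42
J9: 82→103, due 60, tardiness 43
Sum = 0+0+0+0+6+0+0+42+43 = 91.

91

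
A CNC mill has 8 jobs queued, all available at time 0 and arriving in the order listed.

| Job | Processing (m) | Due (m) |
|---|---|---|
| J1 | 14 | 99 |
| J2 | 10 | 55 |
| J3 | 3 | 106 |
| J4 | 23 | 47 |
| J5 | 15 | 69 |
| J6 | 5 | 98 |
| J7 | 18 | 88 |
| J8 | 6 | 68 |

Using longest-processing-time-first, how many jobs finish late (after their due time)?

LPT (decreasing processing time): J4 J7 J5 J1 J2 J8 J6 J3.
J4: 0→23, due 47, tardiness 0
J7: 23→41, due 88, tardiness 0
J5: 41→56, due 69, tardiness 0
J1: 56→70, due 99, tardiness 0
J2: 70→80, due 55, tardiness 25
J8: 80→86, due 68, tardiness 18
J6: 86→91, due 98, tardiness 0
J3: 91→94, due 106, tardiness 0
Late jobs: 2.

2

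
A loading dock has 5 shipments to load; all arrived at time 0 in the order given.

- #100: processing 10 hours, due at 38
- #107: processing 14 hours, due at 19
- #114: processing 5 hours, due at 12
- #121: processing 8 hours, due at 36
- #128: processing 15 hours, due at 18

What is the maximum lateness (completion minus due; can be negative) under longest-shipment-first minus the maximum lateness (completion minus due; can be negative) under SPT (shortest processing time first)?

LPT (decreasing processing time): #128 #107 #100 #121 #114.
#128: 0→15, due 18, lateness -3
#107: 15→29, due 19, lateness 10
#100: 29→39, due 38, lateness 1
#121: 39→47, due 36, lateness 11
#114: 47→52, due 12, lateness 40
Maximum = 40.
SPT (increasing processing time): #114 #121 #100 #107 #128.
#114: 0→5, due 12, lateness -7
#121: 5→13, due 36, lateness -23
#100: 13→23, due 38, lateness -15
#107: 23→37, due 19, lateness 18
#128: 37→52, due 18, lateness 34
Maximum = 34.
Difference = 40 − 34 = 6.

6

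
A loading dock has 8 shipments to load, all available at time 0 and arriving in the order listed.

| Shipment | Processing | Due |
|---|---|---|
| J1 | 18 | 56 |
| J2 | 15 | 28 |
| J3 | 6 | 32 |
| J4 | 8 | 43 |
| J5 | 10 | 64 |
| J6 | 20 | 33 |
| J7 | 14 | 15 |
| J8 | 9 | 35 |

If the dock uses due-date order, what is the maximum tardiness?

EDD (increasing due date): J7 J2 J3 J6 J8 J4 J1 J5.
J7: 0→14, due 15, tardiness 0
J2: 14→29, due 28, tardiness 1
J3: 29→35, due 32, tardiness 3
J6: 35→55, due 33, tardiness 22
J8: 55→64, due 35, tardiness 29
J4: 64→72, due 43, tardiness 29
J1: 72→90, due 56, tardiness 34
J5: 90→100, due 64, tardiness 36
Maximum = 36.

36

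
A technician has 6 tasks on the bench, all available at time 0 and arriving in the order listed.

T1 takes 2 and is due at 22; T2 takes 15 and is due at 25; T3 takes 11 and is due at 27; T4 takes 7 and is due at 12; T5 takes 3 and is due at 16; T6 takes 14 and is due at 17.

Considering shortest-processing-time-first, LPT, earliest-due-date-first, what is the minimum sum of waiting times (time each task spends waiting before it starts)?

SPT (increasing processing time): T1 T5 T4 T3 T6 T2.
T1: waits 0, runs 0→2
T5: waits 2, runs 2→5
T4: waits 5, runs 5→12
T3: waits 12, runs 12→23
T6: waits 23, runs 23→37
T2: waits 37, runs 37→52
Sum = 0+2+5+12+23+37 = 79.
LPT (decreasing processing time): T2 T6 T3 T4 T5 T1.
T2: waits 0, runs 0→15
T6: waits 15, runs 15→29
T3: waits 29, runs 29→40
T4: waits 40, runs 40→47
T5: waits 47, runs 47→50
T1: waits 50, runs 50→52
Sum = 0+15+29+40+47+50 = 181.
EDD (increasing due date): T4 T5 T6 T1 T2 T3.
T4: waits 0, runs 0→7
T5: waits 7, runs 7→10
T6: waits 10, runs 10→24
T1: waits 24, runs 24→26
T2: waits 26, runs 26→41
T3: waits 41, runs 41→52
Sum = 0+7+10+24+26+41 = 108.
SPT 79, LPT 181, EDD 108 → minimum 79.

79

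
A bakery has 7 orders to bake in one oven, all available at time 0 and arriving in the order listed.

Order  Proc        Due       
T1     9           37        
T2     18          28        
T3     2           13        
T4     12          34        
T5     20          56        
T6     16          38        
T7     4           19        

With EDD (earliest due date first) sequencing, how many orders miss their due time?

EDD (increasing due date): T3 T7 T2 T4 T1 T6 T5.
T3: 0→2, due 13, tardiness 0
T7: 2→6, due 19, tardiness 0
T2: 6→24, due 28, tardiness 0
T4: 24→36, due 34, tardiness 2
T1: 36→45, due 37, tardiness 8
T6: 45→61, due 38, tardiness 23
T5: 61→81, due 56, tardiness 25
Late orders: 4.

4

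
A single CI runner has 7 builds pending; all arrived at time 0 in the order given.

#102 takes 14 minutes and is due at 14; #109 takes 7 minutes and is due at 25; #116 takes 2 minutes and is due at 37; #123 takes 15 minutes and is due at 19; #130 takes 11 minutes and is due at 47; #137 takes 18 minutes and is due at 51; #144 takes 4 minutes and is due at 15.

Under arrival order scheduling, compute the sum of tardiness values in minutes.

93

FIFO (arrival order): #102 #109 #116 #123 #130 #137 #144.
#102: 0→14, due 14, tardiness 0
#109: 14→21, due 25, tardiness 0
#116: 21→23, due 37, tardiness 0
#123: 23→38, due 19, tardiness 19
#130: 38→49, due 47, tardiness 2
#137: 49→67, due 51, tardiness 16
#144: 67→71, due 15, tardiness 56
Sum = 0+0+0+19+2+16+56 = 93.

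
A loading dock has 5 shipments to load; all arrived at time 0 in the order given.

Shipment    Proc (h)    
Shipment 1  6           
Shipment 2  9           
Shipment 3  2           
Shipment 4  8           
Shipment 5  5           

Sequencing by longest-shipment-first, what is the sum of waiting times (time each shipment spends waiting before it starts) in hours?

LPT (decreasing processing time): Shipment 2 Shipment 4 Shipment 1 Shipment 5 Shipment 3.
Shipment 2: waits 0, runs 0→9
Shipment 4: waits 9, runs 9→17
Shipment 1: waits 17, runs 17→23
Shipment 5: waits 23, runs 23→28
Shipment 3: waits 28, runs 28→30
Sum = 0+9+17+23+28 = 77.

77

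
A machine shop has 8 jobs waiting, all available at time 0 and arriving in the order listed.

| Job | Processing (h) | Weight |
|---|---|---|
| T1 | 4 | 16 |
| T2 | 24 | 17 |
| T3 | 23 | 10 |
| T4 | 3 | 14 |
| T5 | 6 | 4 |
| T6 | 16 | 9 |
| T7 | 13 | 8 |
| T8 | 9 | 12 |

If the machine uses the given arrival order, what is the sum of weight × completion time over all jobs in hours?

4618

FIFO (arrival order): T1 T2 T3 T4 T5 T6 T7 T8.
T1: finishes 4, weight 16, w·C = 64
T2: finishes 28, weight 17, w·C = 476
T3: finishes 51, weight 10, w·C = 510
T4: finishes 54, weight 14, w·C = 756
T5: finishes 60, weight 4, w·C = 240
T6: finishes 76, weight 9, w·C = 684
T7: finishes 89, weight 8, w·C = 712
T8: finishes 98, weight 12, w·C = 1176
Sum = 64+476+510+756+240+684+712+1176 = 4618.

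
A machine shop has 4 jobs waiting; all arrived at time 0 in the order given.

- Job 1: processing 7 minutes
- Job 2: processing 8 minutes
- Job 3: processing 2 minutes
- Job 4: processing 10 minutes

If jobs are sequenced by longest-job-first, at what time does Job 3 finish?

27

LPT (decreasing processing time): Job 4 Job 2 Job 1 Job 3.
Job 4: 0→10
Job 2: 10→18
Job 1: 18→25
Job 3: 25→27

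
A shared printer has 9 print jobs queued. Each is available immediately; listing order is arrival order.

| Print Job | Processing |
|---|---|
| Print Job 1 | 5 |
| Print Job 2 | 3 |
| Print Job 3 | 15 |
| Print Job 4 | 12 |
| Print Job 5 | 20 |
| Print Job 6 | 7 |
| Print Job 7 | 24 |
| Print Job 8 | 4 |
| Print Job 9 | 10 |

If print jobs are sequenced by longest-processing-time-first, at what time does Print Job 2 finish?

LPT (decreasing processing time): Print Job 7 Print Job 5 Print Job 3 Print Job 4 Print Job 9 Print Job 6 Print Job 1 Print Job 8 Print Job 2.
Print Job 7: 0→24
Print Job 5: 24→44
Print Job 3: 44→59
Print Job 4: 59→71
Print Job 9: 71→81
Print Job 6: 81→88
Print Job 1: 88→93
Print Job 8: 93→97
Print Job 2: 97→100

100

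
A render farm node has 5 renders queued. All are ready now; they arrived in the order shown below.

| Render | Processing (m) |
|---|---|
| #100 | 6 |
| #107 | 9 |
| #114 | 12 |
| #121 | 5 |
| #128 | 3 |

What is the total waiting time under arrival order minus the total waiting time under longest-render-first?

-12

FIFO (arrival order): #100 #107 #114 #121 #128.
#100: waits 0, runs 0→6
#107: waits 6, runs 6→15
#114: waits 15, runs 15→27
#121: waits 27, runs 27→32
#128: waits 32, runs 32→35
Sum = 0+6+15+27+32 = 80.
LPT (decreasing processing time): #114 #107 #100 #121 #128.
#114: waits 0, runs 0→12
#107: waits 12, runs 12→21
#100: waits 21, runs 21→27
#121: waits 27, runs 27→32
#128: waits 32, runs 32→35
Sum = 0+12+21+27+32 = 92.
Difference = 80 − 92 = -12.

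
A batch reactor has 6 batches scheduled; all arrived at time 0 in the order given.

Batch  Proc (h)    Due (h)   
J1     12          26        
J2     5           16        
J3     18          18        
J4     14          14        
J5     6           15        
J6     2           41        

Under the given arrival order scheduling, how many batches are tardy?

FIFO (arrival order): J1 J2 J3 J4 J5 J6.
J1: 0→12, due 26, tardiness 0
J2: 12→17, due 16, tardiness 1
J3: 17→35, due 18, tardiness 17
J4: 35→49, due 14, tardiness 35
J5: 49→55, due 15, tardiness 40
J6: 55→57, due 41, tardiness 16
Late batches: 5.

5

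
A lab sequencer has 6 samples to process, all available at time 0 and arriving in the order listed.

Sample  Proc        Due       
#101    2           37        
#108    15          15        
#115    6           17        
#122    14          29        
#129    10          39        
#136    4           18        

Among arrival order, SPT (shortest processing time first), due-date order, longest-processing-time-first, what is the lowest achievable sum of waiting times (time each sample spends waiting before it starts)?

78

FIFO (arrival order): #101 #108 #115 #122 #129 #136.
#101: waits 0, runs 0→2
#108: waits 2, runs 2→17
#115: waits 17, runs 17→23
#122: waits 23, runs 23→37
#129: waits 37, runs 37→47
#136: waits 47, runs 47→51
Sum = 0+2+17+23+37+47 = 126.
SPT (increasing processing time): #101 #136 #115 #129 #122 #108.
#101: waits 0, runs 0→2
#136: waits 2, runs 2→6
#115: waits 6, runs 6→12
#129: waits 12, runs 12→22
#122: waits 22, runs 22→36
#108: waits 36, runs 36→51
Sum = 0+2+6+12+22+36 = 78.
EDD (increasing due date): #108 #115 #136 #122 #101 #129.
#108: waits 0, runs 0→15
#115: waits 15, runs 15→21
#136: waits 21, runs 21→25
#122: waits 25, runs 25→39
#101: waits 39, runs 39→41
#129: waits 41, runs 41→51
Sum = 0+15+21+25+39+41 = 141.
LPT (decreasing processing time): #108 #122 #129 #115 #136 #101.
#108: waits 0, runs 0→15
#122: waits 15, runs 15→29
#129: waits 29, runs 29→39
#115: waits 39, runs 39→45
#136: waits 45, runs 45→49
#101: waits 49, runs 49→51
Sum = 0+15+29+39+45+49 = 177.
FIFO 126, SPT 78, EDD 141, LPT 177 → minimum 78.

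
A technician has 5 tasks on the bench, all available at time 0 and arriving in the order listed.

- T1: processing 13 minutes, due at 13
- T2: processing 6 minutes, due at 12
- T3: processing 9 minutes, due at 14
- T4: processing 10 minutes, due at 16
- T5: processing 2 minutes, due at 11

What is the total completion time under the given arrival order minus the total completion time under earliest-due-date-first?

37

FIFO (arrival order): T1 T2 T3 T4 T5.
T1: 0→13
T2: 13→19
T3: 19→28
T4: 28→38
T5: 38→40
Sum = 13+19+28+38+40 = 138.
EDD (increasing due date): T5 T2 T1 T3 T4.
T5: 0→2
T2: 2→8
T1: 8→21
T3: 21→30
T4: 30→40
Sum = 2+8+21+30+40 = 101.
Difference = 138 − 101 = 37.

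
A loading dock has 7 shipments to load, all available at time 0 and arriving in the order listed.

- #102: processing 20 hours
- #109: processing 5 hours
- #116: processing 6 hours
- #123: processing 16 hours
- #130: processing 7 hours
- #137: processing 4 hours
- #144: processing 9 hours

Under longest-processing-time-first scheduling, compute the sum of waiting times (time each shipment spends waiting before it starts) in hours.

274

LPT (decreasing processing time): #102 #123 #144 #130 #116 #109 #137.
#102: waits 0, runs 0→20
#123: waits 20, runs 20→36
#144: waits 36, runs 36→45
#130: waits 45, runs 45→52
#116: waits 52, runs 52→58
#109: waits 58, runs 58→63
#137: waits 63, runs 63→67
Sum = 0+20+36+45+52+58+63 = 274.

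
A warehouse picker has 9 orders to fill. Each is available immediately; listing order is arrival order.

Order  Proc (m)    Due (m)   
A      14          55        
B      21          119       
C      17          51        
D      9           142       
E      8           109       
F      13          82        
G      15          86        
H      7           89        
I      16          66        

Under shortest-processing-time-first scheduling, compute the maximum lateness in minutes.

SPT (increasing processing time): H E D F A G I C B.
H: 0→7, due 89, lateness -82
E: 7→15, due 109, lateness -94
D: 15→24, due 142, lateness -118
F: 24→37, due 82, lateness -45
A: 37→51, due 55, lateness -4
G: 51→66, due 86, lateness -20
I: 66→82, due 66, lateness 16
C: 82→99, due 51, lateness 48
B: 99→120, due 119, lateness 1
Maximum = 48.

48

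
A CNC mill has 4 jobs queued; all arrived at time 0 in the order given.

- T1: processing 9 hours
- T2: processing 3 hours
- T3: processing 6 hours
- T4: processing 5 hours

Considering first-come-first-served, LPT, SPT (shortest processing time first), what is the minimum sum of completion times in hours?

48

FIFO (arrival order): T1 T2 T3 T4.
T1: 0→9
T2: 9→12
T3: 12→18
T4: 18→23
Sum = 9+12+18+23 = 62.
LPT (decreasing processing time): T1 T3 T4 T2.
T1: 0→9
T3: 9→15
T4: 15→20
T2: 20→23
Sum = 9+15+20+23 = 67.
SPT (increasing processing time): T2 T4 T3 T1.
T2: 0→3
T4: 3→8
T3: 8→14
T1: 14→23
Sum = 3+8+14+23 = 48.
FIFO 62, LPT 67, SPT 48 → minimum 48.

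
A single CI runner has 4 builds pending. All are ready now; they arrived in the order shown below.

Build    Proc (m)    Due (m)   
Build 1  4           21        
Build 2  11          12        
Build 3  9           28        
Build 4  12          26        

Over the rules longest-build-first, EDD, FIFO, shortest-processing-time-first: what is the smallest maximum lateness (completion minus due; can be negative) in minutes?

8

LPT (decreasing processing time): Build 4 Build 2 Build 3 Build 1.
Build 4: 0→12, due 26, lateness -14
Build 2: 12→23, due 12, lateness 11
Build 3: 23→32, due 28, lateness 4
Build 1: 32→36, due 21, lateness 15
Maximum = 15.
EDD (increasing due date): Build 2 Build 1 Build 4 Build 3.
Build 2: 0→11, due 12, lateness -1
Build 1: 11→15, due 21, lateness -6
Build 4: 15→27, due 26, lateness 1
Build 3: 27→36, due 28, lateness 8
Maximum = 8.
FIFO (arrival order): Build 1 Build 2 Build 3 Build 4.
Build 1: 0→4, due 21, lateness -17
Build 2: 4→15, due 12, lateness 3
Build 3: 15→24, due 28, lateness -4
Build 4: 24→36, due 26, lateness 10
Maximum = 10.
SPT (increasing processing time): Build 1 Build 3 Build 2 Build 4.
Build 1: 0→4, due 21, lateness -17
Build 3: 4→13, due 28, lateness -15
Build 2: 13→24, due 12, lateness 12
Build 4: 24→36, due 26, lateness 10
Maximum = 12.
LPT 15, EDD 8, FIFO 10, SPT 12 → minimum 8.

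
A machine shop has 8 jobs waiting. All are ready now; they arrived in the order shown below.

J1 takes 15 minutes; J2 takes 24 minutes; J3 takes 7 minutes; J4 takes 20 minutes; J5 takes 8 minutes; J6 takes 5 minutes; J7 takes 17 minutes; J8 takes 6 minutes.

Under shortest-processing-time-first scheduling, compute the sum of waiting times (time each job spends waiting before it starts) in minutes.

237

SPT (increasing processing time): J6 J8 J3 J5 J1 J7 J4 J2.
J6: waits 0, runs 0→5
J8: waits 5, runs 5→11
J3: waits 11, runs 11→18
J5: waits 18, runs 18→26
J1: waits 26, runs 26→41
J7: waits 41, runs 41→58
J4: waits 58, runs 58→78
J2: waits 78, runs 78→102
Sum = 0+5+11+18+26+41+58+78 = 237.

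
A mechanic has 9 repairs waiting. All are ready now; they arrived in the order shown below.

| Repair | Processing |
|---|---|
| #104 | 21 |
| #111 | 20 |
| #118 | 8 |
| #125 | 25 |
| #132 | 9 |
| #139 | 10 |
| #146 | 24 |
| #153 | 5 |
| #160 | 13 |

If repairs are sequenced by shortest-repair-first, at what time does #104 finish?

SPT (increasing processing time): #153 #118 #132 #139 #160 #111 #104 #146 #125.
#153: 0→5
#118: 5→13
#132: 13→22
#139: 22→32
#160: 32→45
#111: 45→65
#104: 65→86

86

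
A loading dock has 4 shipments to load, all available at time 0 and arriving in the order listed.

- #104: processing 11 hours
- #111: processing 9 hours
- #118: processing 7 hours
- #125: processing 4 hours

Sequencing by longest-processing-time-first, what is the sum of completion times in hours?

LPT (decreasing processing time): #104 #111 #118 #125.
#104: 0→11
#111: 11→20
#118: 20→27
#125: 27→31
Sum = 11+20+27+31 = 89.

89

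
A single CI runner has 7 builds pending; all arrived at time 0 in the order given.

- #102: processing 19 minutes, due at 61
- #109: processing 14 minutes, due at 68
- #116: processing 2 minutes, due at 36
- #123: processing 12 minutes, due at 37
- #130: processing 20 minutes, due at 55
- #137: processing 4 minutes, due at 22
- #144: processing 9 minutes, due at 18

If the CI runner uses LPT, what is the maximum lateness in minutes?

LPT (decreasing processing time): #130 #102 #109 #123 #144 #137 #116.
#130: 0→20, due 55, lateness -35
#102: 20→39, due 61, lateness -22
#109: 39→53, due 68, lateness -15
#123: 53→65, due 37, lateness 28
#144: 65→74, due 18, lateness 56
#137: 74→78, due 22, lateness 56
#116: 78→80, due 36, lateness 44
Maximum = 56.

56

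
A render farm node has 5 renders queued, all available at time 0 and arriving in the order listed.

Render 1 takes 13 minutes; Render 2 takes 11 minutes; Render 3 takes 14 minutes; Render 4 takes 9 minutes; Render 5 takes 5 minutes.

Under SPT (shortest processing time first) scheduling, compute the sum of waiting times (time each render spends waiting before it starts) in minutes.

82

SPT (increasing processing time): Render 5 Render 4 Render 2 Render 1 Render 3.
Render 5: waits 0, runs 0→5
Render 4: waits 5, runs 5→14
Render 2: waits 14, runs 14→25
Render 1: waits 25, runs 25→38
Render 3: waits 38, runs 38→52
Sum = 0+5+14+25+38 = 82.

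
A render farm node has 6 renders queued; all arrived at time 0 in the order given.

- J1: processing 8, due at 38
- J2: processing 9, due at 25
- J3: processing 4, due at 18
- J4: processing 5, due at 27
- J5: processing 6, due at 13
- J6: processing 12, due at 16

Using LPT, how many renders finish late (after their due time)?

LPT (decreasing processing time): J6 J2 J1 J5 J4 J3.
J6: 0→12, due 16, tardiness 0
J2: 12→21, due 25, tardiness 0
J1: 21→29, due 38, tardiness 0
J5: 29→35, due 13, tardiness 22
J4: 35→40, due 27, tardiness 13
J3: 40→44, due 18, tardiness 26
Late renders: 3.

3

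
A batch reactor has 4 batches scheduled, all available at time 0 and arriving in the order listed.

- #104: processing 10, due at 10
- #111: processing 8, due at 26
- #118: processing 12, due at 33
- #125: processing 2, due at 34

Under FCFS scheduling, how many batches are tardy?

0

FIFO (arrival order): #104 #111 #118 #125.
#104: 0→10, due 10, tardiness 0
#111: 10→18, due 26, tardiness 0
#118: 18→30, due 33, tardiness 0
#125: 30→32, due 34, tardiness 0
Late batches: 0.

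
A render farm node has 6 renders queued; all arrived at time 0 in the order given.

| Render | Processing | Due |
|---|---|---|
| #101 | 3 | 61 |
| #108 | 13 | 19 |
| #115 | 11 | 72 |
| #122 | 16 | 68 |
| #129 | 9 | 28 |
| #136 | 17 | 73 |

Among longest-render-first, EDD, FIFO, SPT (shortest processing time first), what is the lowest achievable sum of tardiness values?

0

LPT (decreasing processing time): #136 #122 #108 #115 #129 #101.
#136: 0→17, due 73, tardiness 0
#122: 17→33, due 68, tardiness 0
#108: 33→46, due 19, tardiness 27
#115: 46→57, due 72, tardiness 0
#129: 57→66, due 28, tardiness 38
#101: 66→69, due 61, tardiness 8
Sum = 0+0+27+0+38+8 = 73.
EDD (increasing due date): #108 #129 #101 #122 #115 #136.
#108: 0→13, due 19, tardiness 0
#129: 13→22, due 28, tardiness 0
#101: 22→25, due 61, tardiness 0
#122: 25→41, due 68, tardiness 0
#115: 41→52, due 72, tardiness 0
#136: 52→69, due 73, tardiness 0
Sum = 0+0+0+0+0+0 = 0.
FIFO (arrival order): #101 #108 #115 #122 #129 #136.
#101: 0→3, due 61, tardiness 0
#108: 3→16, due 19, tardiness 0
#115: 16→27, due 72, tardiness 0
#122: 27→43, due 68, tardiness 0
#129: 43→52, due 28, tardiness 24
#136: 52→69, due 73, tardiness 0
Sum = 0+0+0+0+24+0 = 24.
SPT (increasing processing time): #101 #129 #115 #108 #122 #136.
#101: 0→3, due 61, tardiness 0
#129: 3→12, due 28, tardiness 0
#115: 12→23, due 72, tardiness 0
#108: 23→36, due 19, tardiness 17
#122: 36→52, due 68, tardiness 0
#136: 52→69, due 73, tardiness 0
Sum = 0+0+0+17+0+0 = 17.
LPT 73, EDD 0, FIFO 24, SPT 17 → minimum 0.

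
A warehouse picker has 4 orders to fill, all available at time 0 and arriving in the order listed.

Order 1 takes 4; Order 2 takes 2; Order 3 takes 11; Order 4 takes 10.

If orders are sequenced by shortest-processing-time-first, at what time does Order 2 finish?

SPT (increasing processing time): Order 2 Order 1 Order 4 Order 3.
Order 2: 0→2

2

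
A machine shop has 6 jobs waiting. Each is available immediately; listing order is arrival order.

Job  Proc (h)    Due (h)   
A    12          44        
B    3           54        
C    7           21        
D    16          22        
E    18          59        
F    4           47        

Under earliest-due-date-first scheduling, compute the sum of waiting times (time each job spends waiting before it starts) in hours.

EDD (increasing due date): C D A F B E.
C: waits 0, runs 0→7
D: waits 7, runs 7→23
A: waits 23, runs 23→35
F: waits 35, runs 35→39
B: waits 39, runs 39→42
E: waits 42, runs 42→60
Sum = 0+7+23+35+39+42 = 146.

146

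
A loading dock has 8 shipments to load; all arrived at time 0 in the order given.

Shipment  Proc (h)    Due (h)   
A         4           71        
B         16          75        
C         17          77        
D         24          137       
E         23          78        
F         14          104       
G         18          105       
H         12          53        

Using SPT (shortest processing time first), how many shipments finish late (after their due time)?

1

SPT (increasing processing time): A H F B C G E D.
A: 0→4, due 71, tardiness 0
H: 4→16, due 53, tardiness 0
F: 16→30, due 104, tardiness 0
B: 30→46, due 75, tardiness 0
C: 46→63, due 77, tardiness 0
G: 63→81, due 105, tardiness 0
E: 81→104, due 78, tardiness 26
D: 104→128, due 137, tardiness 0
Late shipments: 1.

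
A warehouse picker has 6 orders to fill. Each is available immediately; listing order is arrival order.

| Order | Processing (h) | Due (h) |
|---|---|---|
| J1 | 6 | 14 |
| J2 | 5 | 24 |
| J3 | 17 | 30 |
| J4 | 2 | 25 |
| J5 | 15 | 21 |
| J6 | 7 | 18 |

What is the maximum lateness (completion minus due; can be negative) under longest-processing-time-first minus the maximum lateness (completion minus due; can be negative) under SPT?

LPT (decreasing processing time): J3 J5 J6 J1 J2 J4.
J3: 0→17, due 30, lateness -13
J5: 17→32, due 21, lateness 11
J6: 32→39, due 18, lateness 21
J1: 39→45, due 14, lateness 31
J2: 45→50, due 24, lateness 26
J4: 50→52, due 25, lateness 27
Maximum = 31.
SPT (increasing processing time): J4 J2 J1 J6 J5 J3.
J4: 0→2, due 25, lateness -23
J2: 2→7, due 24, lateness -17
J1: 7→13, due 14, lateness -1
J6: 13→20, due 18, lateness 2
J5: 20→35, due 21, lateness 14
J3: 35→52, due 30, lateness 22
Maximum = 22.
Difference = 31 − 22 = 9.

9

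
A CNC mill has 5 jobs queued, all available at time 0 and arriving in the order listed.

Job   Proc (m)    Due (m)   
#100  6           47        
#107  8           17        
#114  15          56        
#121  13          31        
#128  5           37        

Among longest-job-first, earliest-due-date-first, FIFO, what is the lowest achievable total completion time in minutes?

134

LPT (decreasing processing time): #114 #121 #107 #100 #128.
#114: 0→15
#121: 15→28
#107: 28→36
#100: 36→42
#128: 42→47
Sum = 15+28+36+42+47 = 168.
EDD (increasing due date): #107 #121 #128 #100 #114.
#107: 0→8
#121: 8→21
#128: 21→26
#100: 26→32
#114: 32→47
Sum = 8+21+26+32+47 = 134.
FIFO (arrival order): #100 #107 #114 #121 #128.
#100: 0→6
#107: 6→14
#114: 14→29
#121: 29→42
#128: 42→47
Sum = 6+14+29+42+47 = 138.
LPT 168, EDD 134, FIFO 138 → minimum 134.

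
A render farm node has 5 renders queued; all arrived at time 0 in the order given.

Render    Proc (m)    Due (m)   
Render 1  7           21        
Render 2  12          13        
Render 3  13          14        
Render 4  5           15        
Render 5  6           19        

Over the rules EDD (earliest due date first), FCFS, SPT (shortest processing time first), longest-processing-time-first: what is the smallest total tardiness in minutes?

46

EDD (increasing due date): Render 2 Render 3 Render 4 Render 5 Render 1.
Render 2: 0→12, due 13, tardiness 0
Render 3: 12→25, due 14, tardiness 11
Render 4: 25→30, due 15, tardiness 15
Render 5: 30→36, due 19, tardiness 17
Render 1: 36→43, due 21, tardiness 22
Sum = 0+11+15+17+22 = 65.
FIFO (arrival order): Render 1 Render 2 Render 3 Render 4 Render 5.
Render 1: 0→7, due 21, tardiness 0
Render 2: 7→19, due 13, tardiness 6
Render 3: 19→32, due 14, tardiness 18
Render 4: 32→37, due 15, tardiness 22
Render 5: 37→43, due 19, tardiness 24
Sum = 0+6+18+22+24 = 70.
SPT (increasing processing time): Render 4 Render 5 Render 1 Render 2 Render 3.
Render 4: 0→5, due 15, tardiness 0
Render 5: 5→11, due 19, tardiness 0
Render 1: 11→18, due 21, tardiness 0
Render 2: 18→30, due 13, tardiness 17
Render 3: 30→43, due 14, tardiness 29
Sum = 0+0+0+17+29 = 46.
LPT (decreasing processing time): Render 3 Render 2 Render 1 Render 5 Render 4.
Render 3: 0→13, due 14, tardiness 0
Render 2: 13→25, due 13, tardiness 12
Render 1: 25→32, due 21, tardiness 11
Render 5: 32→38, due 19, tardiness 19
Render 4: 38→43, due 15, tardiness 28
Sum = 0+12+11+19+28 = 70.
EDD 65, FIFO 70, SPT 46, LPT 70 → minimum 46.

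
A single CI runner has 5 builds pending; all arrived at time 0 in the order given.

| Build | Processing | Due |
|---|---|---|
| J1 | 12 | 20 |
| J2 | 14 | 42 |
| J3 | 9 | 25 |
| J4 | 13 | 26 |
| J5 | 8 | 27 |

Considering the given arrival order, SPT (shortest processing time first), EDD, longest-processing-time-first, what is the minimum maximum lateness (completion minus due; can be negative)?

FIFO (arrival order): J1 J2 J3 J4 J5.
J1: 0→12, due 20, lateness -8
J2: 12→26, due 42, lateness -16
J3: 26→35, due 25, lateness 10
J4: 35→48, due 26, lateness 22
J5: 48→56, due 27, lateness 29
Maximum = 29.
SPT (increasing processing time): J5 J3 J1 J4 J2.
J5: 0→8, due 27, lateness -19
J3: 8→17, due 25, lateness -8
J1: 17→29, due 20, lateness 9
J4: 29→42, due 26, lateness 16
J2: 42→56, due 42, lateness 14
Maximum = 16.
EDD (increasing due date): J1 J3 J4 J5 J2.
J1: 0→12, due 20, lateness -8
J3: 12→21, due 25, lateness -4
J4: 21→34, due 26, lateness 8
J5: 34→42, due 27, lateness 15
J2: 42→56, due 42, lateness 14
Maximum = 15.
LPT (decreasing processing time): J2 J4 J1 J3 J5.
J2: 0→14, due 42, lateness -28
J4: 14→27, due 26, lateness 1
J1: 27→39, due 20, lateness 19
J3: 39→48, due 25, lateness 23
J5: 48→56, due 27, lateness 29
Maximum = 29.
FIFO 29, SPT 16, EDD 15, LPT 29 → minimum 15.

15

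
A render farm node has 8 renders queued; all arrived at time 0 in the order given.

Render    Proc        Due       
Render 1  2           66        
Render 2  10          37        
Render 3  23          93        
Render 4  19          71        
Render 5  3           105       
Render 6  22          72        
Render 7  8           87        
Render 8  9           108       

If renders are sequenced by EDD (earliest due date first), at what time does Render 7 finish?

EDD (increasing due date): Render 2 Render 1 Render 4 Render 6 Render 7 Render 3 Render 5 Render 8.
Render 2: 0→10
Render 1: 10→12
Render 4: 12→31
Render 6: 31→53
Render 7: 53→61

61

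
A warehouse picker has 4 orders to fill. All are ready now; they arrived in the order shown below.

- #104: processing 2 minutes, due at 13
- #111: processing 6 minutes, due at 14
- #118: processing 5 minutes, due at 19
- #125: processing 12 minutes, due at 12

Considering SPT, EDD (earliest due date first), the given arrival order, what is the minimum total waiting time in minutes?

22

SPT (increasing processing time): #104 #118 #111 #125.
#104: waits 0, runs 0→2
#118: waits 2, runs 2→7
#111: waits 7, runs 7→13
#125: waits 13, runs 13→25
Sum = 0+2+7+13 = 22.
EDD (increasing due date): #125 #104 #111 #118.
#125: waits 0, runs 0→12
#104: waits 12, runs 12→14
#111: waits 14, runs 14→20
#118: waits 20, runs 20→25
Sum = 0+12+14+20 = 46.
FIFO (arrival order): #104 #111 #118 #125.
#104: waits 0, runs 0→2
#111: waits 2, runs 2→8
#118: waits 8, runs 8→13
#125: waits 13, runs 13→25
Sum = 0+2+8+13 = 23.
SPT 22, EDD 46, FIFO 23 → minimum 22.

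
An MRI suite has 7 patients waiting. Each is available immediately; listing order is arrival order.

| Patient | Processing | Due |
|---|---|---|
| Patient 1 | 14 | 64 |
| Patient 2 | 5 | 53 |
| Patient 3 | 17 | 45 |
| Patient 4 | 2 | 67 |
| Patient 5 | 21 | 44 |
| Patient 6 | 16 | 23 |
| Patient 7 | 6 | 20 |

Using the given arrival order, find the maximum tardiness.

61

FIFO (arrival order): Patient 1 Patient 2 Patient 3 Patient 4 Patient 5 Patient 6 Patient 7.
Patient 1: 0→14, due 64, tardiness 0
Patient 2: 14→19, due 53, tardiness 0
Patient 3: 19→36, due 45, tardiness 0
Patient 4: 36→38, due 67, tardiness 0
Patient 5: 38→59, due 44, tardiness 15
Patient 6: 59→75, due 23, tardiness 52
Patient 7: 75→81, due 20, tardiness 61
Maximum = 61.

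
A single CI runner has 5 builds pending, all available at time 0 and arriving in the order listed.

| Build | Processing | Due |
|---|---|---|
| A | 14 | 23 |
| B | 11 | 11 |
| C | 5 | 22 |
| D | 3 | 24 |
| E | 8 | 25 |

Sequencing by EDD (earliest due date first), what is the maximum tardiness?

16

EDD (increasing due date): B C A D E.
B: 0→11, due 11, tardiness 0
C: 11→16, due 22, tardiness 0
A: 16→30, due 23, tardiness 7
D: 30→33, due 24, tardiness 9
E: 33→41, due 25, tardiness 16
Maximum = 16.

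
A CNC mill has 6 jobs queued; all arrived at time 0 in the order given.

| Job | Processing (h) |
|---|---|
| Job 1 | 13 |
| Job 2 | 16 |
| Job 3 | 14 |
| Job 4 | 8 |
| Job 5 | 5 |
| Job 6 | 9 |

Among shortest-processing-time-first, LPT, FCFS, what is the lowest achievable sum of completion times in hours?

SPT (increasing processing time): Job 5 Job 4 Job 6 Job 1 Job 3 Job 2.
Job 5: 0→5
Job 4: 5→13
Job 6: 13→22
Job 1: 22→35
Job 3: 35→49
Job 2: 49→65
Sum = 5+13+22+35+49+65 = 189.
LPT (decreasing processing time): Job 2 Job 3 Job 1 Job 6 Job 4 Job 5.
Job 2: 0→16
Job 3: 16→30
Job 1: 30→43
Job 6: 43→52
Job 4: 52→60
Job 5: 60→65
Sum = 16+30+43+52+60+65 = 266.
FIFO (arrival order): Job 1 Job 2 Job 3 Job 4 Job 5 Job 6.
Job 1: 0→13
Job 2: 13→29
Job 3: 29→43
Job 4: 43→51
Job 5: 51→56
Job 6: 56→65
Sum = 13+29+43+51+56+65 = 257.
SPT 189, LPT 266, FIFO 257 → minimum 189.

189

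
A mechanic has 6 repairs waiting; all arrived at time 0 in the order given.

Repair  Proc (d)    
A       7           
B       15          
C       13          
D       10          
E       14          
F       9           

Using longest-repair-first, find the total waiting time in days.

199

LPT (decreasing processing time): B E C D F A.
B: waits 0, runs 0→15
E: waits 15, runs 15→29
C: waits 29, runs 29→42
D: waits 42, runs 42→52
F: waits 52, runs 52→61
A: waits 61, runs 61→68
Sum = 0+15+29+42+52+61 = 199.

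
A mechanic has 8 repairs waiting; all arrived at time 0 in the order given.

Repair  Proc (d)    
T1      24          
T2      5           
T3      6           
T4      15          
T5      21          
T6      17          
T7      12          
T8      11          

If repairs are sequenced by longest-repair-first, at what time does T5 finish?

45

LPT (decreasing processing time): T1 T5 T6 T4 T7 T8 T3 T2.
T1: 0→24
T5: 24→45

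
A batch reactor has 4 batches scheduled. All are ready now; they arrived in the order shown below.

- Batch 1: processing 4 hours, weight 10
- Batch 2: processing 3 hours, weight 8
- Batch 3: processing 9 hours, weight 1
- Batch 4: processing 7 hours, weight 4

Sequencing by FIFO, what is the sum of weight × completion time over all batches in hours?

204

FIFO (arrival order): Batch 1 Batch 2 Batch 3 Batch 4.
Batch 1: finishes 4, weight 10, w·C = 40
Batch 2: finishes 7, weight 8, w·C = 56
Batch 3: finishes 16, weight 1, w·C = 16
Batch 4: finishes 23, weight 4, w·C = 92
Sum = 40+56+16+92 = 204.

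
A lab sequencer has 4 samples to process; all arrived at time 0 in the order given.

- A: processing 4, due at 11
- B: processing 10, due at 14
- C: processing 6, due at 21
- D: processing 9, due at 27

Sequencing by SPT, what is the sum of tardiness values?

15

SPT (increasing processing time): A C D B.
A: 0→4, due 11, tardiness 0
C: 4→10, due 21, tardiness 0
D: 10→19, due 27, tardiness 0
B: 19→29, due 14, tardiness 15
Sum = 0+0+0+15 = 15.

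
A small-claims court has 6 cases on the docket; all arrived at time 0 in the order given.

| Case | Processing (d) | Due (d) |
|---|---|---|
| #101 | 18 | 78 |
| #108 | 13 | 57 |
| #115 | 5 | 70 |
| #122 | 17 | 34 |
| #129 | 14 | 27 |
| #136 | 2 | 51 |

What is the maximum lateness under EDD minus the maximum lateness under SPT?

-20

EDD (increasing due date): #129 #122 #136 #108 #115 #101.
#129: 0→14, due 27, lateness -13
#122: 14→31, due 34, lateness -3
#136: 31→33, due 51, lateness -18
#108: 33→46, due 57, lateness -11
#115: 46→51, due 70, lateness -19
#101: 51→69, due 78, lateness -9
Maximum = -3.
SPT (increasing processing time): #136 #115 #108 #129 #122 #101.
#136: 0→2, due 51, lateness -49
#115: 2→7, due 70, lateness -63
#108: 7→20, due 57, lateness -37
#129: 20→34, due 27, lateness 7
#122: 34→51, due 34, lateness 17
#101: 51→69, due 78, lateness -9
Maximum = 17.
Difference = -3 − 17 = -20.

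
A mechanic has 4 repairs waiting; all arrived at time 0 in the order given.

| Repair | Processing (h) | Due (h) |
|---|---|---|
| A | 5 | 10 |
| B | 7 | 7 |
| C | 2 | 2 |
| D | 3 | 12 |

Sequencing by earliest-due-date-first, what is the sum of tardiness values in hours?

11

EDD (increasing due date): C B A D.
C: 0→2, due 2, tardiness 0
B: 2→9, due 7, tardiness 2
A: 9→14, due 10, tardiness 4
D: 14→17, due 12, tardiness 5
Sum = 0+2+4+5 = 11.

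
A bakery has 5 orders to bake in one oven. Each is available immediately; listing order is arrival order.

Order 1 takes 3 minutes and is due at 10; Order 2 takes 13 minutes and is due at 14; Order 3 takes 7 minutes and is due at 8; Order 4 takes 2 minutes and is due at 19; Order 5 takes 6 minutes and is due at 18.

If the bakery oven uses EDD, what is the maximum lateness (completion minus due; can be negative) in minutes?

12

EDD (increasing due date): Order 3 Order 1 Order 2 Order 5 Order 4.
Order 3: 0→7, due 8, lateness -1
Order 1: 7→10, due 10, lateness 0
Order 2: 10→23, due 14, lateness 9
Order 5: 23→29, due 18, lateness 11
Order 4: 29→31, due 19, lateness 12
Maximum = 12.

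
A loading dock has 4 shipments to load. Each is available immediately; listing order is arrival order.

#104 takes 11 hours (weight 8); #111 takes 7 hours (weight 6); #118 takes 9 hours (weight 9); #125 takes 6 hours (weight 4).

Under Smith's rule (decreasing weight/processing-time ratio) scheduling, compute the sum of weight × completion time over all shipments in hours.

WSPT (decreasing weight/processing-time ratio): #118 #111 #104 #125.
#118: finishes 9, weight 9, w·C = 81
#111: finishes 16, weight 6, w·C = 96
#104: finishes 27, weight 8, w·C = 216
#125: finishes 33, weight 4, w·C = 132
Sum = 81+96+216+132 = 525.

525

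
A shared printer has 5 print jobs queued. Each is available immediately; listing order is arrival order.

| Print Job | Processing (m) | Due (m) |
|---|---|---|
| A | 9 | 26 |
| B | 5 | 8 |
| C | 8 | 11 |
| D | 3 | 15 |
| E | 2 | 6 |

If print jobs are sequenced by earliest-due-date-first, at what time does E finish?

EDD (increasing due date): E B C D A.
E: 0→2

2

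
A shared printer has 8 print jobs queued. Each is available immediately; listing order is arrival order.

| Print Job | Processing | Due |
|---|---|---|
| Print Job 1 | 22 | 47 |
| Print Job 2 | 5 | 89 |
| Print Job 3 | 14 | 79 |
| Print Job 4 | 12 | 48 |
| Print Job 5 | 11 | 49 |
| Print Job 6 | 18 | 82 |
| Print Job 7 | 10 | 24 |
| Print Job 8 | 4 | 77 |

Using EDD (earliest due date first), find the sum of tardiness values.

EDD (increasing due date): Print Job 7 Print Job 1 Print Job 4 Print Job 5 Print Job 8 Print Job 3 Print Job 6 Print Job 2.
Print Job 7: 0→10, due 24, tardiness 0
Print Job 1: 10→32, due 47, tardiness 0
Print Job 4: 32→44, due 48, tardiness 0
Print Job 5: 44→55, due 49, tardiness 6
Print Job 8: 55→59, due 77, tardiness 0
Print Job 3: 59→73, due 79, tardiness 0
Print Job 6: 73→91, due 82, tardiness 9
Print Job 2: 91→96, due 89, tardiness 7
Sum = 0+0+0+6+0+0+9+7 = 22.

22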